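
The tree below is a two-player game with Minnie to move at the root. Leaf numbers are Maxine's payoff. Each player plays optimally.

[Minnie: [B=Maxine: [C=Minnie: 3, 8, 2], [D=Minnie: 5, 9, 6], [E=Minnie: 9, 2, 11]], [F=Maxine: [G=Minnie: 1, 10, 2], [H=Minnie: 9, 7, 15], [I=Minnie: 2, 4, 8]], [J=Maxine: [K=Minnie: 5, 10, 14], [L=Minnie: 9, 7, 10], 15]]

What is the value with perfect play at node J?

15

K: min(5, 10, 14) = 5
L: min(9, 7, 10) = 7
J: max(5, 7, 15) = 15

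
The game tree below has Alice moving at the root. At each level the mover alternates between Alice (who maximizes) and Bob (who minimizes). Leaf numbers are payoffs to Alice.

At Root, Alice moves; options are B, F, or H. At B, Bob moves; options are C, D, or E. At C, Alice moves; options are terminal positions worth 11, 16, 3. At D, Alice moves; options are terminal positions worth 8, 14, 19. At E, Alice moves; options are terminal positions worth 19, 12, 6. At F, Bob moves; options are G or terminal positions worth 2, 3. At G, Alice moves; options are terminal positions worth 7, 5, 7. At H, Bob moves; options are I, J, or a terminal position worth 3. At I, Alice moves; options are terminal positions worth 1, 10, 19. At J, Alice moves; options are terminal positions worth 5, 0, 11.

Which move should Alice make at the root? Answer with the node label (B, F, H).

C (Alice): max(11, 16, 3) = 16
D (Alice): max(8, 14, 19) = 19
E (Alice): max(19, 12, 6) = 19
B (Bob): min(16, 19, 19) = 16
G (Alice): max(7, 5, 7) = 7
F (Bob): min(7, 2, 3) = 2
I (Alice): max(1, 10, 19) = 19
J (Alice): max(5, 0, 11) = 11
H (Bob): min(19, 11, 3) = 3
Root (Alice): max(16, 2, 3) = 16
Alice picks the child with the highest value: B (value 16).

B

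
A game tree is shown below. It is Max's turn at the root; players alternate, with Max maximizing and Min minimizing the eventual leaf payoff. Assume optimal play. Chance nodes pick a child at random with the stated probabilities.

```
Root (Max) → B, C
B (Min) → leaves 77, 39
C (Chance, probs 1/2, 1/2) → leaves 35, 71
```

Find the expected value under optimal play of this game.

B (Min): min(77, 39) = 39
C (Chance): 1/2·35 + 1/2·71 = 53
Root (Max): max(39, 53) = 53

53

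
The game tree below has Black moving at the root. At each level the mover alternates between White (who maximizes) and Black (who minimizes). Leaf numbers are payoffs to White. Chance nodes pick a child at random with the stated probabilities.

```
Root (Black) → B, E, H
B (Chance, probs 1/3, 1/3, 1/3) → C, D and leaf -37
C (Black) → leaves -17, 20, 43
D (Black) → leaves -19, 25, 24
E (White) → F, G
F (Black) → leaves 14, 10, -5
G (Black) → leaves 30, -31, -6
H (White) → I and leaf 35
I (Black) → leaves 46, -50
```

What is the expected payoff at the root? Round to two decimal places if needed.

-24.33

C (Black): min(-17, 20, 43) = -17
D (Black): min(-19, 25, 24) = -19
B (Chance): 1/3·-17 + 1/3·-19 + 1/3·-37 = -24.33
F (Black): min(14, 10, -5) = -5
G (Black): min(30, -31, -6) = -31
E (White): max(-5, -31) = -5
I (Black): min(46, -50) = -50
H (White): max(-50, 35) = 35
Root (Black): min(-24.33, -5, 35) = -24.33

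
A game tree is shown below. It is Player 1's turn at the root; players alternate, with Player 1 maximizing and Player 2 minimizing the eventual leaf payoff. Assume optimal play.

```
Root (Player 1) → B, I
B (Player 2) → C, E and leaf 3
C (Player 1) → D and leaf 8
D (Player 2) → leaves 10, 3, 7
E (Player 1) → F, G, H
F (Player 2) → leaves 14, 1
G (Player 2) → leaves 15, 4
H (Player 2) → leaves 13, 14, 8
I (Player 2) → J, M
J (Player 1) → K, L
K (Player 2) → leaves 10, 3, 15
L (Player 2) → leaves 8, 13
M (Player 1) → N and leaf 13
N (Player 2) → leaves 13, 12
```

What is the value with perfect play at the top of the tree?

8

D (Player 2): min(10, 3, 7) = 3
C (Player 1): max(3, 8) = 8
F (Player 2): min(14, 1) = 1
G (Player 2): min(15, 4) = 4
H (Player 2): min(13, 14, 8) = 8
E (Player 1): max(1, 4, 8) = 8
B (Player 2): min(8, 8, 3) = 3
K (Player 2): min(10, 3, 15) = 3
L (Player 2): min(8, 13) = 8
J (Player 1): max(3, 8) = 8
N (Player 2): min(13, 12) = 12
M (Player 1): max(12, 13) = 13
I (Player 2): min(8, 13) = 8
Root (Player 1): max(3, 8) = 8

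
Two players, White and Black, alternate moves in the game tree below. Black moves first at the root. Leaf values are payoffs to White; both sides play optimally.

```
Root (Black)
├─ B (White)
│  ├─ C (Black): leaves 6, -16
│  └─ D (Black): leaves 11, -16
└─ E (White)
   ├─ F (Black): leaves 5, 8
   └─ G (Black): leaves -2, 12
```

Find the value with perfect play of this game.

-16

C (Black): min(6, -16) = -16
D (Black): min(11, -16) = -16
B (White): max(-16, -16) = -16
F (Black): min(5, 8) = 5
G (Black): min(-2, 12) = -2
E (White): max(5, -2) = 5
Root (Black): min(-16, 5) = -16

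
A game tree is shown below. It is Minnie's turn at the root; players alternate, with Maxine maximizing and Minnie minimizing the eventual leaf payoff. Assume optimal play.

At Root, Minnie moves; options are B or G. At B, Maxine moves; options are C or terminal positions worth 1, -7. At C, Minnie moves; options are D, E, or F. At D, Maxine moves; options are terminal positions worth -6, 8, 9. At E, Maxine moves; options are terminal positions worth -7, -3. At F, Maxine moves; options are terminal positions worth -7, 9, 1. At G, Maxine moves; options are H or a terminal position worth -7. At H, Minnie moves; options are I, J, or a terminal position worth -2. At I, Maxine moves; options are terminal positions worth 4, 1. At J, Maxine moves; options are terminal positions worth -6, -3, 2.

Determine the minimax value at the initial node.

D (Maxine): max(-6, 8, 9) = 9
E (Maxine): max(-7, -3) = -3
F (Maxine): max(-7, 9, 1) = 9
C (Minnie): min(9, -3, 9) = -3
B (Maxine): max(-3, 1, -7) = 1
I (Maxine): max(4, 1) = 4
J (Maxine): max(-6, -3, 2) = 2
H (Minnie): min(4, 2, -2) = -2
G (Maxine): max(-2, -7) = -2
Root (Minnie): min(1, -2) = -2

-2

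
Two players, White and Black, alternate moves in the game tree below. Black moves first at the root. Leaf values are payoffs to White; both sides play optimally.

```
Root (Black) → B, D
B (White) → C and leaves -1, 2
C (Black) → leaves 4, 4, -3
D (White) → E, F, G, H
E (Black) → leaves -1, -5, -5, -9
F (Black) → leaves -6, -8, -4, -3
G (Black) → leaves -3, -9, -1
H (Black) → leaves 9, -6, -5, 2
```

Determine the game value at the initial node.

C (Black): min(4, 4, -3) = -3
B (White): max(-3, -1, 2) = 2
E (Black): min(-1, -5, -5, -9) = -9
F (Black): min(-6, -8, -4, -3) = -8
G (Black): min(-3, -9, -1) = -9
H (Black): min(9, -6, -5, 2) = -6
D (White): max(-9, -8, -9, -6) = -6
Root (Black): min(2, -6) = -6

-6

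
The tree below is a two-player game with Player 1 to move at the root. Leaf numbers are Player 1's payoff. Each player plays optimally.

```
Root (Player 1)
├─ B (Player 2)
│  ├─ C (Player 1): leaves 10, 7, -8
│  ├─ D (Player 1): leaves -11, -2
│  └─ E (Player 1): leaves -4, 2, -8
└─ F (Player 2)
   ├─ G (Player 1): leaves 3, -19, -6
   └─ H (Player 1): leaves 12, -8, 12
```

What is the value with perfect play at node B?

-2

C: max(10, 7, -8) = 10
D: max(-11, -2) = -2
E: max(-4, 2, -8) = 2
B: min(10, -2, 2) = -2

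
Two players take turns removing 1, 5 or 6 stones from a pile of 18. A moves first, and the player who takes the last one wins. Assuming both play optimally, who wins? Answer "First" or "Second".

First

Mark each pile size as W (mover wins) or L (mover loses):
i:   0  1  2  3  4  5  6  7  8  9 10 11 12 13 14 15 16 17 18
     L  W  L  W  L  W  W  W  W  W  W  L  W  L  W  L  W  W  W
Position 18 is W, so the first player wins.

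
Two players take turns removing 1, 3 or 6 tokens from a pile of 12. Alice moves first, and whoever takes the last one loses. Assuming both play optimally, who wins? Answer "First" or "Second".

Second

Mark each pile size as W (mover wins) or L (mover loses):
i:   0  1  2  3  4  5  6  7  8  9 10 11 12
     W  L  W  L  W  L  W  W  W  W  L  W  L
Position 12 is L, so the second player wins.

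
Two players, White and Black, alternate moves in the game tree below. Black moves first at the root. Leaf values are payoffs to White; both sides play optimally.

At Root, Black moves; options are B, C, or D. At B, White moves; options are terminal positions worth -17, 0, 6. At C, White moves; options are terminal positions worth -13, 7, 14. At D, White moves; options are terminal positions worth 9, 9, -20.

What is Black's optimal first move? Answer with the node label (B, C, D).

B

B (White): max(-17, 0, 6) = 6
C (White): max(-13, 7, 14) = 14
D (White): max(9, 9, -20) = 9
Root (Black): min(6, 14, 9) = 6
Black picks the child with the lowest value: B (value 6).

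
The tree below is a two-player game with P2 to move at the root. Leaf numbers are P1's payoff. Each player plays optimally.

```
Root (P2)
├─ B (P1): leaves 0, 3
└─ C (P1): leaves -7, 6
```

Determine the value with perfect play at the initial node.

3

B (P1): max(0, 3) = 3
C (P1): max(-7, 6) = 6
Root (P2): min(3, 6) = 3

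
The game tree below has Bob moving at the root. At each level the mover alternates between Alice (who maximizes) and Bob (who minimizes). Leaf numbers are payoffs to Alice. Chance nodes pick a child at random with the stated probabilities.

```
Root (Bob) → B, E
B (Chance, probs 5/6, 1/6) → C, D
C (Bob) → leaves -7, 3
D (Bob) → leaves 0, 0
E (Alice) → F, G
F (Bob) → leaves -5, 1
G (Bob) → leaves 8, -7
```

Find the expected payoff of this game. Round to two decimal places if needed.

C (Bob): min(-7, 3) = -7
D (Bob): min(0, 0) = 0
B (Chance): 5/6·-7 + 1/6·0 = -5.83
F (Bob): min(-5, 1) = -5
G (Bob): min(8, -7) = -7
E (Alice): max(-5, -7) = -5
Root (Bob): min(-5.83, -5) = -5.83

-5.83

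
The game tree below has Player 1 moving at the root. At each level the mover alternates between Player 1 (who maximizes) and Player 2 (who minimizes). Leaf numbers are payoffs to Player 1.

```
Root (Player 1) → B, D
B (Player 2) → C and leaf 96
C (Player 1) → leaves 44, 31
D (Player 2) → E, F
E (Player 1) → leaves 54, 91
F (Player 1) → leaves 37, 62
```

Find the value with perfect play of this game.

C (Player 1): max(44, 31) = 44
B (Player 2): min(44, 96) = 44
E (Player 1): max(54, 91) = 91
F (Player 1): max(37, 62) = 62
D (Player 2): min(91, 62) = 62
Root (Player 1): max(44, 62) = 62

62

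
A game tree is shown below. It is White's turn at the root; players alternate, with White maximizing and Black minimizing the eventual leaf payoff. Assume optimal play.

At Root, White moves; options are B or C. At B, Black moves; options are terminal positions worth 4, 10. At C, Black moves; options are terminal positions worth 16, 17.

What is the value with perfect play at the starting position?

16

B (Black): min(4, 10) = 4
C (Black): min(16, 17) = 16
Root (White): max(4, 16) = 16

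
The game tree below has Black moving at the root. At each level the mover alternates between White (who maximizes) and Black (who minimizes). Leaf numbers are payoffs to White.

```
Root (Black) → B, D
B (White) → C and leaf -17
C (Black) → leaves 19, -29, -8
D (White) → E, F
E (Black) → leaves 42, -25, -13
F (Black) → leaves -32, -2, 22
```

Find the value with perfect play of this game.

C (Black): min(19, -29, -8) = -29
B (White): max(-29, -17) = -17
E (Black): min(42, -25, -13) = -25
F (Black): min(-32, -2, 22) = -32
D (White): max(-25, -32) = -25
Root (Black): min(-17, -25) = -25

-25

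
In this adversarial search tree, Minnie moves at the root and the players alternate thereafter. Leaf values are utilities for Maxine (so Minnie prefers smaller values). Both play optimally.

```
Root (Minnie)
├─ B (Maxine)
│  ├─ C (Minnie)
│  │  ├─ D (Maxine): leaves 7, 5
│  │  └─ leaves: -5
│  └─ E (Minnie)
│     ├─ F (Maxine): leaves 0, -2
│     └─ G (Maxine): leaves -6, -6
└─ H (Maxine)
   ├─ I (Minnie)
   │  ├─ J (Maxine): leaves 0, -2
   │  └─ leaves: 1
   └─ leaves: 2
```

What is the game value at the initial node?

-5

D (Maxine): max(7, 5) = 7
C (Minnie): min(7, -5) = -5
F (Maxine): max(0, -2) = 0
G (Maxine): max(-6, -6) = -6
E (Minnie): min(0, -6) = -6
B (Maxine): max(-5, -6) = -5
J (Maxine): max(0, -2) = 0
I (Minnie): min(0, 1) = 0
H (Maxine): max(0, 2) = 2
Root (Minnie): min(-5, 2) = -5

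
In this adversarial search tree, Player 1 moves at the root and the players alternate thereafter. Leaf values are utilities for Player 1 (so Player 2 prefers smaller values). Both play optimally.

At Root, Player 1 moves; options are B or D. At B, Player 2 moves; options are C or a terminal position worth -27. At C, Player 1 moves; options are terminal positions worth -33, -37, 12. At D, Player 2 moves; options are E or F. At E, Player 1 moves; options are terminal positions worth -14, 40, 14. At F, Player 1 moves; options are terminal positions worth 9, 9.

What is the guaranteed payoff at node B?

C: max(-33, -37, 12) = 12
B: min(12, -27) = -27

-27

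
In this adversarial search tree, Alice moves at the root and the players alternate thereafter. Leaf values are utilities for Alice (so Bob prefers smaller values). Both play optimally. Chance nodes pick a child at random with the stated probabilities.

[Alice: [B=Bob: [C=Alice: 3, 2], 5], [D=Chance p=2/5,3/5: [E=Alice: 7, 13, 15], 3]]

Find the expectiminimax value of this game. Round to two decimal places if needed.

7.8

C (Alice): max(3, 2) = 3
B (Bob): min(3, 5) = 3
E (Alice): max(7, 13, 15) = 15
D (Chance): 2/5·15 + 3/5·3 = 7.8
Root (Alice): max(3, 7.8) = 7.8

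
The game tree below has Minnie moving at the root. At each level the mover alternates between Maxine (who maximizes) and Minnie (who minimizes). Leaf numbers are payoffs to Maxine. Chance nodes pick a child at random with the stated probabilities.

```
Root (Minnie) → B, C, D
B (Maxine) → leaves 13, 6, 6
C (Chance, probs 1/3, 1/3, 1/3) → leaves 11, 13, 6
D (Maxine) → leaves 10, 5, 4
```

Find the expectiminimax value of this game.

10

B (Maxine): max(13, 6, 6) = 13
C (Chance): 1/3·11 + 1/3·13 + 1/3·6 = 10
D (Maxine): max(10, 5, 4) = 10
Root (Minnie): min(13, 10, 10) = 10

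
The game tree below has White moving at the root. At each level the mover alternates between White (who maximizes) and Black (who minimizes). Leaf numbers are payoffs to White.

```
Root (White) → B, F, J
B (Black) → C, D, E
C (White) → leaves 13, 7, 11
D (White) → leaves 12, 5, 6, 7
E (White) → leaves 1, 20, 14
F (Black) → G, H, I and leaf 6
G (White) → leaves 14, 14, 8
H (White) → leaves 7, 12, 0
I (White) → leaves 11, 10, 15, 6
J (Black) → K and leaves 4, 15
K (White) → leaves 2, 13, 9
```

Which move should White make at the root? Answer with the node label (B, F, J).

B

C (White): max(13, 7, 11) = 13
D (White): max(12, 5, 6, 7) = 12
E (White): max(1, 20, 14) = 20
B (Black): min(13, 12, 20) = 12
G (White): max(14, 14, 8) = 14
H (White): max(7, 12, 0) = 12
I (White): max(11, 10, 15, 6) = 15
F (Black): min(14, 12, 15, 6) = 6
K (White): max(2, 13, 9) = 13
J (Black): min(13, 4, 15) = 4
Root (White): max(12, 6, 4) = 12
White picks the child with the highest value: B (value 12).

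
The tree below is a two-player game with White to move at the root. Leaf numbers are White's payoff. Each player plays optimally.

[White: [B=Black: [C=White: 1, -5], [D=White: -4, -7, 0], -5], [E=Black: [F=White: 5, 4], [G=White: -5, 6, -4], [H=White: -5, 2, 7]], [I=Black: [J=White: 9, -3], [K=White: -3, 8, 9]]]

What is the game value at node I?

9

J: max(9, -3) = 9
K: max(-3, 8, 9) = 9
I: min(9, 9) = 9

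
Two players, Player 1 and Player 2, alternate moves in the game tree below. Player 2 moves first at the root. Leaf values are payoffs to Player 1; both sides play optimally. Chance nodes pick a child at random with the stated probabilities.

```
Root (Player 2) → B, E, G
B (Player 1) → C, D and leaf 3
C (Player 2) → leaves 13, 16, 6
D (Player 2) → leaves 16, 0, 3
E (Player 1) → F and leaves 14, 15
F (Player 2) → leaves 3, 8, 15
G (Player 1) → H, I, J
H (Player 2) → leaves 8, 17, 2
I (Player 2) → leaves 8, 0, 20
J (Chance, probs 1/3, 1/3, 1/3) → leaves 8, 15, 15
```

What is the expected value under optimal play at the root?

6

C (Player 2): min(13, 16, 6) = 6
D (Player 2): min(16, 0, 3) = 0
B (Player 1): max(6, 0, 3) = 6
F (Player 2): min(3, 8, 15) = 3
E (Player 1): max(3, 14, 15) = 15
H (Player 2): min(8, 17, 2) = 2
I (Player 2): min(8, 0, 20) = 0
J (Chance): 1/3·8 + 1/3·15 + 1/3·15 = 12.67
G (Player 1): max(2, 0, 12.67) = 12.67
Root (Player 2): min(6, 15, 12.67) = 6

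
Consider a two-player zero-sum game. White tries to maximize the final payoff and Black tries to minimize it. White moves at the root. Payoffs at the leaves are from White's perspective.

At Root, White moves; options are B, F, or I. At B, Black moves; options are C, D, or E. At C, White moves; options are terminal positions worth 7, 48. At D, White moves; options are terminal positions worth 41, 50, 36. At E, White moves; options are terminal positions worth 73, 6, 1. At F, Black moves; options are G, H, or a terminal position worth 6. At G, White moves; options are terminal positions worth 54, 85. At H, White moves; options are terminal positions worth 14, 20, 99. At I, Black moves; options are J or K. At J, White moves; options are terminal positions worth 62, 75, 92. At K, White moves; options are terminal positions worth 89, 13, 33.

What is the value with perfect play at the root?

89

C (White): max(7, 48) = 48
D (White): max(41, 50, 36) = 50
E (White): max(73, 6, 1) = 73
B (Black): min(48, 50, 73) = 48
G (White): max(54, 85) = 85
H (White): max(14, 20, 99) = 99
F (Black): min(85, 99, 6) = 6
J (White): max(62, 75, 92) = 92
K (White): max(89, 13, 33) = 89
I (Black): min(92, 89) = 89
Root (White): max(48, 6, 89) = 89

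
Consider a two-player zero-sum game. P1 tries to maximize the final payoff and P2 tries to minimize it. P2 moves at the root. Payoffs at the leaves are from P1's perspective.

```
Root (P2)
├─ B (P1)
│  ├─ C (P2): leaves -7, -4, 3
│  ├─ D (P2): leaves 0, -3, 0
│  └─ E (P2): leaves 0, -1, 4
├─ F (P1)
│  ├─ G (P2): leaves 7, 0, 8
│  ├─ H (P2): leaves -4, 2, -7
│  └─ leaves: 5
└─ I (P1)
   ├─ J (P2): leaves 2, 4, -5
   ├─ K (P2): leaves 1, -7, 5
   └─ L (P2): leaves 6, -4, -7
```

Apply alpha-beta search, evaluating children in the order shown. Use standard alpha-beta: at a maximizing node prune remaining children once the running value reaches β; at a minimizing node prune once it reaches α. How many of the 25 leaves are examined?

20

C [α=-∞,β=+∞]: v=-7
D [α=-7,β=+∞]: v=-3
E [α=-3,β=+∞]: v=-1
B [α=-∞,β=+∞]: v=-1
G [α=-∞,β=-1]: v=0
F [α=-∞,β=-1]: v=0 after child 1 ≥ β → β-cutoff, skip 2
J [α=-∞,β=-1]: v=-5
K [α=-5,β=-1]: v=-7 after child 2 ≤ α → α-cutoff, skip 1
L [α=-5,β=-1]: v=-7
I [α=-∞,β=-1]: v=-5
Root [α=-∞,β=+∞]: v=-5
Leaves evaluated: 20 of 25.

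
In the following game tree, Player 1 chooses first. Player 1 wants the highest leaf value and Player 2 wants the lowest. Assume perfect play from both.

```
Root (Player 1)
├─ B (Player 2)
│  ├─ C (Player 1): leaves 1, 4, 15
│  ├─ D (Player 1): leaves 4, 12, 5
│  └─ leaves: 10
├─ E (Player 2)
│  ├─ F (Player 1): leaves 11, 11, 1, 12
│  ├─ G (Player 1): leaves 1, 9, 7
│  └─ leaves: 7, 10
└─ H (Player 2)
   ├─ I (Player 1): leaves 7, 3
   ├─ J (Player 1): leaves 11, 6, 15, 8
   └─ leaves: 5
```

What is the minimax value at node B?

10

C: max(1, 4, 15) = 15
D: max(4, 12, 5) = 12
B: min(15, 12, 10) = 10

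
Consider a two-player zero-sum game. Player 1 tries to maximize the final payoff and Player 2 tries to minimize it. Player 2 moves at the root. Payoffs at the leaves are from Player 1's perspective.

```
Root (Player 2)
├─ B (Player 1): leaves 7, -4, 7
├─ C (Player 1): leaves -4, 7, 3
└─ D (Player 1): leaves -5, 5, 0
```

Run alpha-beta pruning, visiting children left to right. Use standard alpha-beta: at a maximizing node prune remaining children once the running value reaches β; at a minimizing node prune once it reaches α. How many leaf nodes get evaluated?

B [α=-∞,β=+∞]: v=7
C [α=-∞,β=7]: v=7 after child 2 ≥ β → β-cutoff, skip 1
D [α=-∞,β=7]: v=5
Root [α=-∞,β=+∞]: v=5
Leaves evaluated: 8 of 9.

8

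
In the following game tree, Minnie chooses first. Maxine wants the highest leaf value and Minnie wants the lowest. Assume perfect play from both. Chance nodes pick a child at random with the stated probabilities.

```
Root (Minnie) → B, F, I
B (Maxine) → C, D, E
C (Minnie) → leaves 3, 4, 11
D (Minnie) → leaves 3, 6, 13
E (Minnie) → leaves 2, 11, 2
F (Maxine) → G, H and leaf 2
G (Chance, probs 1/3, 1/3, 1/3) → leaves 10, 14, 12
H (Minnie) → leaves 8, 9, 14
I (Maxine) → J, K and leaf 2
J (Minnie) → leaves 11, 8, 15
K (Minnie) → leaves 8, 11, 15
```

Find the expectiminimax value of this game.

3

C (Minnie): min(3, 4, 11) = 3
D (Minnie): min(3, 6, 13) = 3
E (Minnie): min(2, 11, 2) = 2
B (Maxine): max(3, 3, 2) = 3
G (Chance): 1/3·10 + 1/3·14 + 1/3·12 = 12
H (Minnie): min(8, 9, 14) = 8
F (Maxine): max(12, 8, 2) = 12
J (Minnie): min(11, 8, 15) = 8
K (Minnie): min(8, 11, 15) = 8
I (Maxine): max(8, 8, 2) = 8
Root (Minnie): min(3, 12, 8) = 3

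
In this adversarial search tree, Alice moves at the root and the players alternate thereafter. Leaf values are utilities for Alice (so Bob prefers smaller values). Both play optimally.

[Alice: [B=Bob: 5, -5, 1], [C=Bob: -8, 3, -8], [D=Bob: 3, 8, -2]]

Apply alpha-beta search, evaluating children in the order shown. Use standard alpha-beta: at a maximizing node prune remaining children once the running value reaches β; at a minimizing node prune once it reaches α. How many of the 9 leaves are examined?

B [α=-∞,β=+∞]: v=-5
C [α=-5,β=+∞]: v=-8 after child 1 ≤ α → α-cutoff, skip 2
D [α=-5,β=+∞]: v=-2
Root [α=-∞,β=+∞]: v=-2
Leaves evaluated: 7 of 9.

7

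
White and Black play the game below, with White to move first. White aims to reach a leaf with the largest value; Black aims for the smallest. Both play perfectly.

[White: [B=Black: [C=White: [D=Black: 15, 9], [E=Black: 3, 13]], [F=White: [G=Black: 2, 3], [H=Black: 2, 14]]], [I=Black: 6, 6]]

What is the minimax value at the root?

6

D (Black): min(15, 9) = 9
E (Black): min(3, 13) = 3
C (White): max(9, 3) = 9
G (Black): min(2, 3) = 2
H (Black): min(2, 14) = 2
F (White): max(2, 2) = 2
B (Black): min(9, 2) = 2
I (Black): min(6, 6) = 6
Root (White): max(2, 6) = 6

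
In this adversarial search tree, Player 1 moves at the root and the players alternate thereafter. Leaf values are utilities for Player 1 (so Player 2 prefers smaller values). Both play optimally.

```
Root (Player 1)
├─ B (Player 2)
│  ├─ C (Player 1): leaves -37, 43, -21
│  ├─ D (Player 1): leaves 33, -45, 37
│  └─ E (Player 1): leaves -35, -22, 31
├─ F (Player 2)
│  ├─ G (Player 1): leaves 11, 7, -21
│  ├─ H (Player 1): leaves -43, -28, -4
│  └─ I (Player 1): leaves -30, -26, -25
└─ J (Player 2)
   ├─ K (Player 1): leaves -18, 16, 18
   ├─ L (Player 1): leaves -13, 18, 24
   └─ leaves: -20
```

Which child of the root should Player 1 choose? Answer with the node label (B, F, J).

B

C (Player 1): max(-37, 43, -21) = 43
D (Player 1): max(33, -45, 37) = 37
E (Player 1): max(-35, -22, 31) = 31
B (Player 2): min(43, 37, 31) = 31
G (Player 1): max(11, 7, -21) = 11
H (Player 1): max(-43, -28, -4) = -4
I (Player 1): max(-30, -26, -25) = -25
F (Player 2): min(11, -4, -25) = -25
K (Player 1): max(-18, 16, 18) = 18
L (Player 1): max(-13, 18, 24) = 24
J (Player 2): min(18, 24, -20) = -20
Root (Player 1): max(31, -25, -20) = 31
Player 1 picks the child with the highest value: B (value 31).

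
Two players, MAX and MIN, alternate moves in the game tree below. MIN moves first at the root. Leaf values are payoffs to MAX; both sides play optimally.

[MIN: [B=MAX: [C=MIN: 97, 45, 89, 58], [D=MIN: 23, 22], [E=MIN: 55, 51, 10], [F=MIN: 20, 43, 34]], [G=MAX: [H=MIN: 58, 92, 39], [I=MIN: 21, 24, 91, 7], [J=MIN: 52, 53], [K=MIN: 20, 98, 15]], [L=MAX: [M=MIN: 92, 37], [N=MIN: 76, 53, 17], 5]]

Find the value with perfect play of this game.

C (MIN): min(97, 45, 89, 58) = 45
D (MIN): min(23, 22) = 22
E (MIN): min(55, 51, 10) = 10
F (MIN): min(20, 43, 34) = 20
B (MAX): max(45, 22, 10, 20) = 45
H (MIN): min(58, 92, 39) = 39
I (MIN): min(21, 24, 91, 7) = 7
J (MIN): min(52, 53) = 52
K (MIN): min(20, 98, 15) = 15
G (MAX): max(39, 7, 52, 15) = 52
M (MIN): min(92, 37) = 37
N (MIN): min(76, 53, 17) = 17
L (MAX): max(37, 17, 5) = 37
Root (MIN): min(45, 52, 37) = 37

37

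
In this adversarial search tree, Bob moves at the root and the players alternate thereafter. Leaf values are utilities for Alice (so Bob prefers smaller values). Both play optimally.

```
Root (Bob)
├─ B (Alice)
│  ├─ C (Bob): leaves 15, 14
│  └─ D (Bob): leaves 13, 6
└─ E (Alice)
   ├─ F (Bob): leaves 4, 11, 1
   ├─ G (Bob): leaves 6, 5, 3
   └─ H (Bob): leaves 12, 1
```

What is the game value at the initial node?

C (Bob): min(15, 14) = 14
D (Bob): min(13, 6) = 6
B (Alice): max(14, 6) = 14
F (Bob): min(4, 11, 1) = 1
G (Bob): min(6, 5, 3) = 3
H (Bob): min(12, 1) = 1
E (Alice): max(1, 3, 1) = 3
Root (Bob): min(14, 3) = 3

3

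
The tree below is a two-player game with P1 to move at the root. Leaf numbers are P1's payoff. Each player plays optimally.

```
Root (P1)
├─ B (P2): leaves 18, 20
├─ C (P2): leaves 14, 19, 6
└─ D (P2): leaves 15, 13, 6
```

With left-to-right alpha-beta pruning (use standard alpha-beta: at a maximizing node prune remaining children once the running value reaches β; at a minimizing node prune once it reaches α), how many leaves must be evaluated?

B [α=-∞,β=+∞]: v=18
C [α=18,β=+∞]: v=14 after child 1 ≤ α → α-cutoff, skip 2
D [α=18,β=+∞]: v=15 after child 1 ≤ α → α-cutoff, skip 2
Root [α=-∞,β=+∞]: v=18
Leaves evaluated: 4 of 8.

4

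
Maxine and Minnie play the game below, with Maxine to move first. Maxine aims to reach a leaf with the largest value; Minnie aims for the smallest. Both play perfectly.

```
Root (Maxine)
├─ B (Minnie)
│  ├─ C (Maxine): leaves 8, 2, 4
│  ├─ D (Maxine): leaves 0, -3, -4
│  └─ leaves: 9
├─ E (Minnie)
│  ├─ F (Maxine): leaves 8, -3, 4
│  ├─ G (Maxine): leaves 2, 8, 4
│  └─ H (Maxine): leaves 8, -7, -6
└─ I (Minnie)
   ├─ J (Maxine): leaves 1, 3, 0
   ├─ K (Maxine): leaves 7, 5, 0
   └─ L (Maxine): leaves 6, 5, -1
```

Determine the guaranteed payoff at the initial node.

8

C (Maxine): max(8, 2, 4) = 8
D (Maxine): max(0, -3, -4) = 0
B (Minnie): min(8, 0, 9) = 0
F (Maxine): max(8, -3, 4) = 8
G (Maxine): max(2, 8, 4) = 8
H (Maxine): max(8, -7, -6) = 8
E (Minnie): min(8, 8, 8) = 8
J (Maxine): max(1, 3, 0) = 3
K (Maxine): max(7, 5, 0) = 7
L (Maxine): max(6, 5, -1) = 6
I (Minnie): min(3, 7, 6) = 3
Root (Maxine): max(0, 8, 3) = 8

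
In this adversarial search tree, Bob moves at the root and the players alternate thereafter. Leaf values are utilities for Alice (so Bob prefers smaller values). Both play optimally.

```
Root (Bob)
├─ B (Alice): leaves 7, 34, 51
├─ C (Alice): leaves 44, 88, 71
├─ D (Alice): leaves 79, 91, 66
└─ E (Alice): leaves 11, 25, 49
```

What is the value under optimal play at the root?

B (Alice): max(7, 34, 51) = 51
C (Alice): max(44, 88, 71) = 88
D (Alice): max(79, 91, 66) = 91
E (Alice): max(11, 25, 49) = 49
Root (Bob): min(51, 88, 91, 49) = 49

49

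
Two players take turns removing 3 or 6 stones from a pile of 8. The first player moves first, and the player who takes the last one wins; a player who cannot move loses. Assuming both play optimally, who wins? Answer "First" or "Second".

Mark each pile size as W (mover wins) or L (mover loses):
i:   0  1  2  3  4  5  6  7  8
     L  L  L  W  W  W  W  W  W
Position 8 is W, so the first player wins.

First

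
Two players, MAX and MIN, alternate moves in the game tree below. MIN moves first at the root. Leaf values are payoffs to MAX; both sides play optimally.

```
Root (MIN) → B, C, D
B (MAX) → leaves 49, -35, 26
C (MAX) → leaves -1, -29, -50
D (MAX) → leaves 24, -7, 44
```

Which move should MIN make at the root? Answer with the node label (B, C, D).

C

B (MAX): max(49, -35, 26) = 49
C (MAX): max(-1, -29, -50) = -1
D (MAX): max(24, -7, 44) = 44
Root (MIN): min(49, -1, 44) = -1
MIN picks the child with the lowest value: C (value -1).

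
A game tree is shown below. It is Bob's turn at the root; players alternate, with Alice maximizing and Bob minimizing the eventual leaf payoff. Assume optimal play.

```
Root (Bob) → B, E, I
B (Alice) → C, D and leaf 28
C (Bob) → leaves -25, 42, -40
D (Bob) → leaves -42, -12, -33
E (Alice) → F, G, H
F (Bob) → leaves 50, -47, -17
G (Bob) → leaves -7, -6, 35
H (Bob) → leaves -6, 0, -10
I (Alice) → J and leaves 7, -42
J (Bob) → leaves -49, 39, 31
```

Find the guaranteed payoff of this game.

-7

C (Bob): min(-25, 42, -40) = -40
D (Bob): min(-42, -12, -33) = -42
B (Alice): max(-40, -42, 28) = 28
F (Bob): min(50, -47, -17) = -47
G (Bob): min(-7, -6, 35) = -7
H (Bob): min(-6, 0, -10) = -10
E (Alice): max(-47, -7, -10) = -7
J (Bob): min(-49, 39, 31) = -49
I (Alice): max(-49, 7, -42) = 7
Root (Bob): min(28, -7, 7) = -7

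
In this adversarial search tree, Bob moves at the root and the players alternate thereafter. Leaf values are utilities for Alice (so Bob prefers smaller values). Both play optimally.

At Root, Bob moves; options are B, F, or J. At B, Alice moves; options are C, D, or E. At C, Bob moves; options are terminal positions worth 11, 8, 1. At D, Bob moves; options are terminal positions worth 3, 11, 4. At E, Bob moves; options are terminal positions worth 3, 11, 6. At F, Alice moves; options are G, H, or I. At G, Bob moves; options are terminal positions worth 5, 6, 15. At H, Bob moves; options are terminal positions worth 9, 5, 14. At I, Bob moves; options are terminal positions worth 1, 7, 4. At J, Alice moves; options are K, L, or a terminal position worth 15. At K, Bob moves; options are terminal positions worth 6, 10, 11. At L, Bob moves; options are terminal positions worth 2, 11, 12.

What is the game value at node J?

K: min(6, 10, 11) = 6
L: min(2, 11, 12) = 2
J: max(6, 2, 15) = 15

15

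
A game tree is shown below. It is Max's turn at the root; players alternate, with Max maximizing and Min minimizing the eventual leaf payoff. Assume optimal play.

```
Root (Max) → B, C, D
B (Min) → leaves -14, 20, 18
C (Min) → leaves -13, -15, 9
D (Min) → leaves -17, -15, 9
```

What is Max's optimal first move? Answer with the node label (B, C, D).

B

B (Min): min(-14, 20, 18) = -14
C (Min): min(-13, -15, 9) = -15
D (Min): min(-17, -15, 9) = -17
Root (Max): max(-14, -15, -17) = -14
Max picks the child with the highest value: B (value -14).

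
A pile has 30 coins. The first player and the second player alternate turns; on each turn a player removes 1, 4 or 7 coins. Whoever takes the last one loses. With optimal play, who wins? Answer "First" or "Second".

Second

Compute winning (W) and losing (L) positions by backward induction:
i:   0  1  2  3  4  5  6  7  8  9 10 11 12 13 14 15 16 17 18 19 20 21 22 23 24 25 26 27 28 29 30
     W  L  W  L  W  W  L  W  W  L  W  L  W  W  L  W  W  L  W  L  W  W  L  W  W  L  W  L  W  W  L
Position 30 is L, so the second player wins.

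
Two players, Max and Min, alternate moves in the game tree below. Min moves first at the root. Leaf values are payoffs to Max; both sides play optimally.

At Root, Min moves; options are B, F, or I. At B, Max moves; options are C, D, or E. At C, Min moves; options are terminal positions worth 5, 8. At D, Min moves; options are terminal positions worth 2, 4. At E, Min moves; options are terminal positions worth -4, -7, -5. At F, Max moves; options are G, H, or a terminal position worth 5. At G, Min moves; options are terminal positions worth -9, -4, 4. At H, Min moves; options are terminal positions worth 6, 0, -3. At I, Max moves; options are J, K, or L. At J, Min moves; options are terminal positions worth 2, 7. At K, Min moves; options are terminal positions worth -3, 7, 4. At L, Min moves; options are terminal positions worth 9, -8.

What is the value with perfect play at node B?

5

C: min(5, 8) = 5
D: min(2, 4) = 2
E: min(-4, -7, -5) = -7
B: max(5, 2, -7) = 5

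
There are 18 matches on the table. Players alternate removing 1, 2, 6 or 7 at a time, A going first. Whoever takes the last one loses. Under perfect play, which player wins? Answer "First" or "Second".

i:   0  1  2  3  4  5  6  7  8  9 10 11 12 13 14 15 16 17 18
     W  L  W  W  L  W  W  W  W  L  W  W  L  W  W  W  W  L  W
Position 18 is W, so the first player wins.

First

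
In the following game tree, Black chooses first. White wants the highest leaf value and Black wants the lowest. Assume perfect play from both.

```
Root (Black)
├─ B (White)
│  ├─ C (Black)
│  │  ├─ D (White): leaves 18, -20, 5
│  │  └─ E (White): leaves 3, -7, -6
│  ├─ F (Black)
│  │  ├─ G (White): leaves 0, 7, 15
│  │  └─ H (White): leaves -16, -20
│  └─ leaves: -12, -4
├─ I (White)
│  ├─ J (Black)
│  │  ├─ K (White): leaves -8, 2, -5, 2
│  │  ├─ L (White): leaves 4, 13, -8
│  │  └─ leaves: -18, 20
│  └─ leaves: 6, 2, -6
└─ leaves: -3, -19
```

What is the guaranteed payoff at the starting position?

-19

D (White): max(18, -20, 5) = 18
E (White): max(3, -7, -6) = 3
C (Black): min(18, 3) = 3
G (White): max(0, 7, 15) = 15
H (White): max(-16, -20) = -16
F (Black): min(15, -16) = -16
B (White): max(3, -16, -12, -4) = 3
K (White): max(-8, 2, -5, 2) = 2
L (White): max(4, 13, -8) = 13
J (Black): min(2, 13, -18, 20) = -18
I (White): max(-18, 6, 2, -6) = 6
Root (Black): min(3, 6, -3, -19) = -19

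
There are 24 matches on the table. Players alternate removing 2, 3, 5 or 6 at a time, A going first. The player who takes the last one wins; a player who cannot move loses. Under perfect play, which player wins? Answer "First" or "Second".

Second

W/L table (W = player to move can force a win):
i:   0  1  2  3  4  5  6  7  8  9 10 11 12 13 14 15 16 17 18 19 20 21 22 23 24
     L  L  W  W  W  W  W  W  L  L  W  W  W  W  W  W  L  L  W  W  W  W  W  W  L
Position 24 is L, so the second player wins.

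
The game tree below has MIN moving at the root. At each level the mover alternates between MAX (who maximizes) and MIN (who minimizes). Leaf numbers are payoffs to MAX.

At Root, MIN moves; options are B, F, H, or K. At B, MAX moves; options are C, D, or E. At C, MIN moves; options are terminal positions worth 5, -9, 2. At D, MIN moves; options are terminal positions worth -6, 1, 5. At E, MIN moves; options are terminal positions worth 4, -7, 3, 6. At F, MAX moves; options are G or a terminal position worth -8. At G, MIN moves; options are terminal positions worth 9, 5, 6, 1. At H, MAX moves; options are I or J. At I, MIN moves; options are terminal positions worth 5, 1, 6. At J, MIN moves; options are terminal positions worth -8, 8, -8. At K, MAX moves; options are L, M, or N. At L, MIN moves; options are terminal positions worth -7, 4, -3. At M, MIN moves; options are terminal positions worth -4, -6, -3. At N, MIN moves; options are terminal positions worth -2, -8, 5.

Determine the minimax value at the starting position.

-6

C (MIN): min(5, -9, 2) = -9
D (MIN): min(-6, 1, 5) = -6
E (MIN): min(4, -7, 3, 6) = -7
B (MAX): max(-9, -6, -7) = -6
G (MIN): min(9, 5, 6, 1) = 1
F (MAX): max(1, -8) = 1
I (MIN): min(5, 1, 6) = 1
J (MIN): min(-8, 8, -8) = -8
H (MAX): max(1, -8) = 1
L (MIN): min(-7, 4, -3) = -7
M (MIN): min(-4, -6, -3) = -6
N (MIN): min(-2, -8, 5) = -8
K (MAX): max(-7, -6, -8) = -6
Root (MIN): min(-6, 1, 1, -6) = -6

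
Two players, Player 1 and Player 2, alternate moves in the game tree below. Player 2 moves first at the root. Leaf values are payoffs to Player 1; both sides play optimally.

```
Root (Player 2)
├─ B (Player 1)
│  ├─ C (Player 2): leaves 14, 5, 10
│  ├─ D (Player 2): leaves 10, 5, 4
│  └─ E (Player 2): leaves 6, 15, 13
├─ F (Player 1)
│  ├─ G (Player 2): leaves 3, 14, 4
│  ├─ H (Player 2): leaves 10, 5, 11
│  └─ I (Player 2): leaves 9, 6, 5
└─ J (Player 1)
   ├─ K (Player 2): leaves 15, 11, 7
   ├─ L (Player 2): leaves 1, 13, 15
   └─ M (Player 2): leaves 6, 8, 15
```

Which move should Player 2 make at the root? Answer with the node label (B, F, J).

C (Player 2): min(14, 5, 10) = 5
D (Player 2): min(10, 5, 4) = 4
E (Player 2): min(6, 15, 13) = 6
B (Player 1): max(5, 4, 6) = 6
G (Player 2): min(3, 14, 4) = 3
H (Player 2): min(10, 5, 11) = 5
I (Player 2): min(9, 6, 5) = 5
F (Player 1): max(3, 5, 5) = 5
K (Player 2): min(15, 11, 7) = 7
L (Player 2): min(1, 13, 15) = 1
M (Player 2): min(6, 8, 15) = 6
J (Player 1): max(7, 1, 6) = 7
Root (Player 2): min(6, 5, 7) = 5
Player 2 picks the child with the lowest value: F (value 5).

F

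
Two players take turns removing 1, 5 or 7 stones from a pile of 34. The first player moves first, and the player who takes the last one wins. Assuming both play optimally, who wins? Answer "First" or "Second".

W/L table (W = player to move can force a win):
i:   0  1  2  3  4  5  6  7  8  9 10 11 12 13 14 15 16 17 18 19 20 21 22 23 24 25 26 27 28 29 30 31 32 33 34
     L  W  L  W  L  W  L  W  L  W  L  W  L  W  L  W  L  W  L  W  L  W  L  W  L  W  L  W  L  W  L  W  L  W  L
Position 34 is L, so the second player wins.

Second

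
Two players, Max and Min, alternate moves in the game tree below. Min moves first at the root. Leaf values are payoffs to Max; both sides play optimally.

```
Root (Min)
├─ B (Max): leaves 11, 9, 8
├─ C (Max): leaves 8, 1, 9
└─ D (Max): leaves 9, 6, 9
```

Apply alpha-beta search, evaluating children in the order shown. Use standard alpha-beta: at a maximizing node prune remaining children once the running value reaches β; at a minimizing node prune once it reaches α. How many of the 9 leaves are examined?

B [α=-∞,β=+∞]: v=11
C [α=-∞,β=11]: v=9
D [α=-∞,β=9]: v=9 after child 1 ≥ β → β-cutoff, skip 2
Root [α=-∞,β=+∞]: v=9
Leaves evaluated: 7 of 9.

7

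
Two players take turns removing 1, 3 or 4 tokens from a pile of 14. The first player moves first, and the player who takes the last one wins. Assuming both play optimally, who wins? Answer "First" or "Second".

Second

W/L table (W = player to move can force a win):
i:   0  1  2  3  4  5  6  7  8  9 10 11 12 13 14
     L  W  L  W  W  W  W  L  W  L  W  W  W  W  L
Position 14 is L, so the second player wins.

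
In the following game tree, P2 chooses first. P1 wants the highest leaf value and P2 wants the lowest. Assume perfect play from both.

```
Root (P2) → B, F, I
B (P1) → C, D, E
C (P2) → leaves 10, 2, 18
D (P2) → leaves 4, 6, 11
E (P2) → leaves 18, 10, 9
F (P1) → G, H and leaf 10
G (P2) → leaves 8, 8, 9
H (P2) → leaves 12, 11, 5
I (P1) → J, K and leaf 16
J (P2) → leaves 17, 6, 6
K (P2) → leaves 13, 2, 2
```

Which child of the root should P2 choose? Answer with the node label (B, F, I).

C (P2): min(10, 2, 18) = 2
D (P2): min(4, 6, 11) = 4
E (P2): min(18, 10, 9) = 9
B (P1): max(2, 4, 9) = 9
G (P2): min(8, 8, 9) = 8
H (P2): min(12, 11, 5) = 5
F (P1): max(8, 5, 10) = 10
J (P2): min(17, 6, 6) = 6
K (P2): min(13, 2, 2) = 2
I (P1): max(6, 2, 16) = 16
Root (P2): min(9, 10, 16) = 9
P2 picks the child with the lowest value: B (value 9).

B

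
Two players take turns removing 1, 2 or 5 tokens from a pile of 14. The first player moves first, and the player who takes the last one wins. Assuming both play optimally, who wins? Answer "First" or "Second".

Positions where the player to move wins (W) vs loses (L):
i:   0  1  2  3  4  5  6  7  8  9 10 11 12 13 14
     L  W  W  L  W  W  L  W  W  L  W  W  L  W  W
Position 14 is W, so the first player wins.

First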